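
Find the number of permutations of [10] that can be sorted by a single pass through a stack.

Stack-sortable permutations are exactly the 231-avoiding ones, counted by C_n; here n = 10.
C_10 = 16796.

16796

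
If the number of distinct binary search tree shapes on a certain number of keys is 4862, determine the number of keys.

9

Binary search tree shapes on n keys are counted by C_n. Since C_9 = 4862, the index is 9.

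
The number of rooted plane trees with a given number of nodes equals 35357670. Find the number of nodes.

17

Rooted ordered trees on m nodes are counted by C_{m−1}; 35357670 = C_16.
So the index is 16, and the number of nodes is 16 + 1 = 17.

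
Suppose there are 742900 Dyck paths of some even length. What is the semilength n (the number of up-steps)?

13

Dyck paths of semilength n are counted by C_n, and C_13 = 742900.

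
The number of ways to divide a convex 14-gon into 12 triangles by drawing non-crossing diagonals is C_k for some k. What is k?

The number of triangulations of a 14-gon is the Catalan number C_12 (index = sides − 2).

12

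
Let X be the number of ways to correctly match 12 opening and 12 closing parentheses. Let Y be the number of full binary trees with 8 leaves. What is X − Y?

With 12 pairs the number of balanced bracket strings is the Catalan number C_12. So X = C_12 = 208012.
Full binary trees with 8 leaves have 8−1 = 7 internal nodes, so there are C_7 of them. So Y = C_7 = 429.
X − Y = 208012 − 429 = 207583.

207583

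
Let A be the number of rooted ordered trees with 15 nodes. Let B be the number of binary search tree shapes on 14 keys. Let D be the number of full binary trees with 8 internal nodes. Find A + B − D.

Rooted ordered (plane) trees on m nodes have m−1 edges and are counted by C_{m−1}; m = 15 gives C_14. So A = C_14 = 2674440.
Rooted binary trees with 14 nodes (each child slot possibly empty) number C_14. So B = C_14 = 2674440.
Full binary trees with n internal nodes are counted by C_n; here n = 8. So D = C_8 = 1430.
A + B − D = 2674440 + 2674440 − 1430 = 5347450.

5347450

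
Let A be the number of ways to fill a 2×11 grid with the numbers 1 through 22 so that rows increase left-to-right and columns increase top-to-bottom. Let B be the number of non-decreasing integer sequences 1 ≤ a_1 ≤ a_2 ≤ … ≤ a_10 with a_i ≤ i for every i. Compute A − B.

Standard Young tableaux of shape 2×n are counted by C_n; here n = 11. So A = C_11 = 58786.
Weakly increasing sequences with a_i ≤ i biject with Dyck paths of semilength 10, so there are C_10. So B = C_10 = 16796.
A − B = 58786 − 16796 = 41990.

41990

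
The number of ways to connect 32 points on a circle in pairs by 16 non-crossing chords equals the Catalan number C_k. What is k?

Non-crossing perfect matchings of 2n points on a circle are counted by C_n; with 32 points, n = 16.

16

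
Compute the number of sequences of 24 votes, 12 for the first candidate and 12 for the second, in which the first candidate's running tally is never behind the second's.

208012

Reading a vote for the leader as '(' and for the other as ')' turns such a sequence into a balanced string of 12 pairs, so the count is C_12.
C_12 = C(24,12)/13 = 2704156/13 = 208012.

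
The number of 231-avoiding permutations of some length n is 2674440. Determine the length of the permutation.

Permutations of [n] avoiding a fixed length-3 pattern are counted by C_n; 2674440 = C_14.

14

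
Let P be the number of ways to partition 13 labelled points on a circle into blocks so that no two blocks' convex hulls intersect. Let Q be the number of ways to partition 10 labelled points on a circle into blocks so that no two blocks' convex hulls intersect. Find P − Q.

The non-crossing partitions of [13] form a lattice of size C_13. So P = C_13 = 742900.
Non-crossing partitions of an n-element set are counted by C_n; here n = 10. So Q = C_10 = 16796.
P − Q = 742900 − 16796 = 726104.

726104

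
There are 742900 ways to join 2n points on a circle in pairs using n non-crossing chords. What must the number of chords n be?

13

Non-crossing pairings of 2n points on a circle are counted by C_n, and C_13 = 742900.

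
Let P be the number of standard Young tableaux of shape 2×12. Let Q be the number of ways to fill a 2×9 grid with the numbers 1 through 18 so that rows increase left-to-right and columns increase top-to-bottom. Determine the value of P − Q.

Standard Young tableaux of shape 2×n are counted by C_n; here n = 12. So P = C_12 = 208012.
By the hook-length formula (or a Dyck-path bijection), SYT of shape 2×9 number C_9. So Q = C_9 = 4862.
P − Q = 208012 − 4862 = 203150.

203150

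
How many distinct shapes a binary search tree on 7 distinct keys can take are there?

Rooted binary trees with 7 nodes (each child slot possibly empty) number C_7.
C_7 = C(14,7)/8 = 3432/8 = 429.

429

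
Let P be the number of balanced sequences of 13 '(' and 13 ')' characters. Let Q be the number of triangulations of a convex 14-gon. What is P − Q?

Balanced strings of n pairs of brackets are counted by C_n; here n = 13. So P = C_13 = 742900.
The number of triangulations of a 14-gon is the Catalan number C_12 (index = sides − 2). So Q = C_12 = 208012.
P − Q = 742900 − 208012 = 534888.

534888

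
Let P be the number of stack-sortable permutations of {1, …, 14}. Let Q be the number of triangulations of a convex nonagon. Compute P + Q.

By Knuth's characterisation, the stack-sortable permutations of length 14 are the 231-avoiders, numbering C_14. So P = C_14 = 2674440.
The number of triangulations of a 9-gon is the Catalan number C_7 (index = sides − 2). So Q = C_7 = 429.
P + Q = 2674440 + 429 = 2674869.

2674869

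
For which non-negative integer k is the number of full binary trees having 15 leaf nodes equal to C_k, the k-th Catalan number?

14

A full binary tree with L leaves has L−1 internal nodes and is counted by C_{L−1}; L = 15 gives C_14.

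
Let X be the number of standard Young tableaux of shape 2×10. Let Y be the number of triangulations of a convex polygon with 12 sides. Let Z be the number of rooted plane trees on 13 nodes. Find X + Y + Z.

241604

Standard Young tableaux of shape 2×n are counted by C_n; here n = 10. So X = C_10 = 16796.
The number of triangulations of a 12-gon is the Catalan number C_10 (index = sides − 2). So Y = C_10 = 16796.
A rooted plane tree on 13 nodes has 12 edges, and such trees are counted by C_12. So Z = C_12 = 208012.
X + Y + Z = 16796 + 16796 + 208012 = 241604.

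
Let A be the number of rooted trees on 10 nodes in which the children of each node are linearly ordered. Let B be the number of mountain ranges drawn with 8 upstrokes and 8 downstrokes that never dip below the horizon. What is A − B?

3432

A rooted plane tree on 10 nodes has 9 edges, and such trees are counted by C_9. So A = C_9 = 4862.
Paths of 8 up- and 8 down-steps that never dip below the axis are Dyck paths; their count is C_8. So B = C_8 = 1430.
A − B = 4862 − 1430 = 3432.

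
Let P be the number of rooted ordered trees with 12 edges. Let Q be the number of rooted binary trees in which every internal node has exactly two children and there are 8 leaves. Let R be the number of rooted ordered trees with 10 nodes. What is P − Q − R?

202721

A rooted plane tree with 12 edges has 13 nodes, and the count is C_12. So P = C_12 = 208012.
Full binary trees with 8 leaves have 8−1 = 7 internal nodes, so there are C_7 of them. So Q = C_7 = 429.
Rooted ordered (plane) trees on m nodes have m−1 edges and are counted by C_{m−1}; m = 10 gives C_9. So R = C_9 = 4862.
P − Q − R = 208012 − 429 − 4862 = 202721.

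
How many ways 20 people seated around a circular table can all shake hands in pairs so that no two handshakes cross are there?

Non-crossing handshake pairings of 2n people are counted by C_n; 20 people gives n = 10.
C_10 = C(20,10)/11 = 184756/11 = 16796.

16796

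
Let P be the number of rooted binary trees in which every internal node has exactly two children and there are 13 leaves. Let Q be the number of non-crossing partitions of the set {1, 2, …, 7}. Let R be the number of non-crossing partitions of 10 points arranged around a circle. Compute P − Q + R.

A full binary tree with L leaves has L−1 internal nodes and is counted by C_{L−1}; L = 13 gives C_12. So P = C_12 = 208012.
The non-crossing partitions of [7] form a lattice of size C_7. So Q = C_7 = 429.
Non-crossing partitions of an n-element set are counted by C_n; here n = 10. So R = C_10 = 16796.
P − Q + R = 208012 − 429 + 16796 = 224379.

224379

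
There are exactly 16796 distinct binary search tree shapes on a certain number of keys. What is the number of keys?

Binary search tree shapes on n keys are counted by C_n; 16796 = C_10.

10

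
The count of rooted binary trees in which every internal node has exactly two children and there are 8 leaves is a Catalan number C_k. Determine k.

7

Full binary trees with 8 leaves have 8−1 = 7 internal nodes, so there are C_7 of them.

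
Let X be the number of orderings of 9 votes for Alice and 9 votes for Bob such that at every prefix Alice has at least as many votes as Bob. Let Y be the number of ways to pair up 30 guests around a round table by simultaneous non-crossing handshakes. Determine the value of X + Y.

Ballot sequences with n votes each where one side never trails are Dyck words, counted by C_n; here n = 9. So X = C_9 = 4862.
Non-crossing handshake pairings of 2n people are counted by C_n; 30 people gives n = 15. So Y = C_15 = 9694845.
X + Y = 4862 + 9694845 = 9699707.

9699707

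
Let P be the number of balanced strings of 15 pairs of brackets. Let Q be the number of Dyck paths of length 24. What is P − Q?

9486833

A balanced arrangement of 15 bracket pairs is a Dyck word of semilength 15, so the count is C_15. So P = C_15 = 9694845.
Paths of 12 up- and 12 down-steps that never dip below the axis are Dyck paths; their count is C_12. So Q = C_12 = 208012.
P − Q = 9694845 − 208012 = 9486833.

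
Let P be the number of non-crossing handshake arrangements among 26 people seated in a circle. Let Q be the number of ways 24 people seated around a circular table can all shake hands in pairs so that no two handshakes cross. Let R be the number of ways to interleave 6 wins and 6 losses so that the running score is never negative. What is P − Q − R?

With 26 = 2·13 people, non-crossing handshake pairings are non-crossing perfect matchings on a circle, counted by C_13. So P = C_13 = 742900.
Non-crossing handshake pairings of 2n people are counted by C_n; 24 people gives n = 12. So Q = C_12 = 208012.
Ballot sequences with n votes each where one side never trails are Dyck words, counted by C_n; here n = 6. So R = C_6 = 132.
P − Q − R = 742900 − 208012 − 132 = 534756.

534756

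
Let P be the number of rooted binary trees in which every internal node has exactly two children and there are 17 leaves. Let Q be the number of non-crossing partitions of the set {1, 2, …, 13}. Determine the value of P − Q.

Full binary trees with 17 leaves have 17−1 = 16 internal nodes, so there are C_16 of them. So P = C_16 = 35357670.
Non-crossing partitions of an n-element set are counted by C_n; here n = 13. So Q = C_13 = 742900.
P − Q = 35357670 − 742900 = 34614770.

34614770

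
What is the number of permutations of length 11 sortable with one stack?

Stack-sortable permutations are exactly the 231-avoiding ones, counted by C_n; here n = 11.
C_11 = 58786.

58786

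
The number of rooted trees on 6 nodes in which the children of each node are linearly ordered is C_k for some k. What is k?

5

A rooted plane tree on 6 nodes has 5 edges, and such trees are counted by C_5.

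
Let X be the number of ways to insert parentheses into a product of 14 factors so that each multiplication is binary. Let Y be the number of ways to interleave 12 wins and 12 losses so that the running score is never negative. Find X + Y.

Bracketing 14 factors into binary products is counted by C_{14−1} = C_13. So X = C_13 = 742900.
Ballot sequences with n votes each where one side never trails are Dyck words, counted by C_n; here n = 12. So Y = C_12 = 208012.
X + Y = 742900 + 208012 = 950912.

950912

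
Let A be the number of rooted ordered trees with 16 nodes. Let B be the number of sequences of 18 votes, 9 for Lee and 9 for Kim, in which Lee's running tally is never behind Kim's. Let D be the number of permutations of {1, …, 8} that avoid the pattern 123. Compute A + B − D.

9698277

Rooted ordered (plane) trees on m nodes have m−1 edges and are counted by C_{m−1}; m = 16 gives C_15. So A = C_15 = 9694845.
Ballot sequences with n votes each where one side never trails are Dyck words, counted by C_n; here n = 9. So B = C_9 = 4862.
For any fixed pattern of length 3, the pattern-avoiding permutations of [8] number C_8. So D = C_8 = 1430.
A + B − D = 9694845 + 4862 − 1430 = 9698277.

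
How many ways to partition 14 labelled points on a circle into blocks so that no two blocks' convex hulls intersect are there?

2674440

Non-crossing partitions of an n-element set are counted by C_n; here n = 14.
C_14 = C(28,14)/15 = 40116600/15 = 2674440.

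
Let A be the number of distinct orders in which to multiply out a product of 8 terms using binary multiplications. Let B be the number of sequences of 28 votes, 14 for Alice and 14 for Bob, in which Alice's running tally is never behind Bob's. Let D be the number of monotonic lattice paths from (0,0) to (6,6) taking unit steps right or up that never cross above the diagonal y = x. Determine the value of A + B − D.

Bracketing 8 factors into binary products is counted by C_{8−1} = C_7. So A = C_7 = 429.
Ballot sequences with n votes each where one side never trails are Dyck words, counted by C_n; here n = 14. So B = C_14 = 2674440.
Monotone paths in an n×n grid that stay weakly below the diagonal are counted by C_n; here n = 6. So D = C_6 = 132.
A + B − D = 429 + 2674440 − 132 = 2674737.

2674737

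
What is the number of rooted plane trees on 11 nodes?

16796

A rooted plane tree on 11 nodes has 10 edges, and such trees are counted by C_10.
C_10 = C(20,10)/11 = 184756/11 = 16796.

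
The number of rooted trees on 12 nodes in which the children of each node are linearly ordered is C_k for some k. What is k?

Rooted ordered (plane) trees on m nodes have m−1 edges and are counted by C_{m−1}; m = 12 gives C_11.

11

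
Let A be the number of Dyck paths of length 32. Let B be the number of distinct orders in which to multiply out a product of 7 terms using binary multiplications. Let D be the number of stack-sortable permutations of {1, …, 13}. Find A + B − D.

34614902

A Dyck path with 16 up-steps and 16 down-steps has semilength 16, so there are C_16 of them. So A = C_16 = 35357670.
Parenthesizations of m factors correspond to full binary trees with m leaves, counted by C_{m−1}; m = 7 gives C_6. So B = C_6 = 132.
Stack-sortable permutations are exactly the 231-avoiding ones, counted by C_n; here n = 13. So D = C_13 = 742900.
A + B − D = 35357670 + 132 − 742900 = 34614902.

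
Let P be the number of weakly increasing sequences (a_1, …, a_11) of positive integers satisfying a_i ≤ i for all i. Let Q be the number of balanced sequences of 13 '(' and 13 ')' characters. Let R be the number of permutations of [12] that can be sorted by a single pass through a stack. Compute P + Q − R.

593674

Weakly increasing sequences with a_i ≤ i biject with Dyck paths of semilength 11, so there are C_11. So P = C_11 = 58786.
With 13 pairs the number of balanced bracket strings is the Catalan number C_13. So Q = C_13 = 742900.
By Knuth's characterisation, the stack-sortable permutations of length 12 are the 231-avoiders, numbering C_12. So R = C_12 = 208012.
P + Q − R = 58786 + 742900 − 208012 = 593674.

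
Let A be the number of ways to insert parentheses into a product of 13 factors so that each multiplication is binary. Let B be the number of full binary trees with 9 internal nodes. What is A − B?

Parenthesizations of m factors correspond to full binary trees with m leaves, counted by C_{m−1}; m = 13 gives C_12. So A = C_12 = 208012.
Full binary trees with n internal nodes are counted by C_n; here n = 9. So B = C_9 = 4862.
A − B = 208012 − 4862 = 203150.

203150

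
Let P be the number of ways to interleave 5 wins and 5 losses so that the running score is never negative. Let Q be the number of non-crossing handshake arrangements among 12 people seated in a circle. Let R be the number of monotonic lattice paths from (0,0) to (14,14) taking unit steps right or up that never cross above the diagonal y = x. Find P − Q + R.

2674350

Ballot sequences with n votes each where one side never trails are Dyck words, counted by C_n; here n = 5. So P = C_5 = 42.
Non-crossing handshake pairings of 2n people are counted by C_n; 12 people gives n = 6. So Q = C_6 = 132.
Monotone paths in an n×n grid that stay weakly below the diagonal are counted by C_n; here n = 14. So R = C_14 = 2674440.
P − Q + R = 42 − 132 + 2674440 = 2674350.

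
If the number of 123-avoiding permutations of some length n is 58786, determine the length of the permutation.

11

Permutations of [n] avoiding a fixed length-3 pattern are counted by C_n; 58786 = C_11.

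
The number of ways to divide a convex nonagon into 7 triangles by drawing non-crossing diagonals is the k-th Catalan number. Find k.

7

Triangulations of a convex m-gon are counted by C_{m−2}; with m = 9 this is C_7.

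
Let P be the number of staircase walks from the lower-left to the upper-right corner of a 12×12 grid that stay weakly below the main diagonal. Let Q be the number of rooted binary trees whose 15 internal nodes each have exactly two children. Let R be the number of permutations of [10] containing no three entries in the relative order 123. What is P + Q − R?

Monotone paths in an n×n grid that stay weakly below the diagonal are counted by C_n; here n = 12. So P = C_12 = 208012.
Full binary trees with n internal nodes are counted by C_n; here n = 15. So Q = C_15 = 9694845.
For any fixed pattern of length 3, the pattern-avoiding permutations of [10] number C_10. So R = C_10 = 16796.
P + Q − R = 208012 + 9694845 − 16796 = 9886061.

9886061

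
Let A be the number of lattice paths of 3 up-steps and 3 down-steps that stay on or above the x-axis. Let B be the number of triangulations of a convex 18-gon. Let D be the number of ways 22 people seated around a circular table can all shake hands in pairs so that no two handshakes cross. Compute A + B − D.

35298889

Dyck paths of semilength n (length 2n) are counted by C_n; here n = 3. So A = C_3 = 5.
The number of triangulations of an 18-gon is the Catalan number C_16 (index = sides − 2). So B = C_16 = 35357670.
With 22 = 2·11 people, non-crossing handshake pairings are non-crossing perfect matchings on a circle, counted by C_11. So D = C_11 = 58786.
A + B − D = 5 + 35357670 − 58786 = 35298889.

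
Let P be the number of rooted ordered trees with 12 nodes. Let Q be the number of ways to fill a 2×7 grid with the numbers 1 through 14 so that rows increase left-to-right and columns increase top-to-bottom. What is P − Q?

Rooted ordered (plane) trees on m nodes have m−1 edges and are counted by C_{m−1}; m = 12 gives C_11. So P = C_11 = 58786.
By the hook-length formula (or a Dyck-path bijection), SYT of shape 2×7 number C_7. So Q = C_7 = 429.
P − Q = 58786 − 429 = 58357.

58357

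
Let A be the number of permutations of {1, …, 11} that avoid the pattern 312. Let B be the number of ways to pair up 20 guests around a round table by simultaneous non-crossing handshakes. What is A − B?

41990

For any fixed pattern of length 3, the pattern-avoiding permutations of [11] number C_11. So A = C_11 = 58786.
With 20 = 2·10 people, non-crossing handshake pairings are non-crossing perfect matchings on a circle, counted by C_10. So B = C_10 = 16796.
A − B = 58786 − 16796 = 41990.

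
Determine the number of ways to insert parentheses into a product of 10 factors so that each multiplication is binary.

4862

Ways to associate a product of 10 factors correspond to binary trees on 10 leaves, so the count is C_9.
C_9 = 4862.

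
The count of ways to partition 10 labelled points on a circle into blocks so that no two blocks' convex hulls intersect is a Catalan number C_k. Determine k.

The non-crossing partitions of [10] form a lattice of size C_10.

10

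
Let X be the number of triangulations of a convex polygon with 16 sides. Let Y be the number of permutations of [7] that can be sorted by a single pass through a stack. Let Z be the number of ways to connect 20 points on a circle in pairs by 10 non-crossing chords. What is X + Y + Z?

2691665

The number of triangulations of a 16-gon is the Catalan number C_14 (index = sides − 2). So X = C_14 = 2674440.
Stack-sortable permutations are exactly the 231-avoiding ones, counted by C_n; here n = 7. So Y = C_7 = 429.
Pairing 20 circle points by 10 non-crossing chords gives C_10 matchings. So Z = C_10 = 16796.
X + Y + Z = 2674440 + 429 + 16796 = 2691665.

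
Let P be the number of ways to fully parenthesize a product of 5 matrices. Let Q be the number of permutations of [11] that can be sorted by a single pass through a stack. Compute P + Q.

Bracketing 5 factors into binary products is counted by C_{5−1} = C_4. So P = C_4 = 14.
Stack-sortable permutations are exactly the 231-avoiding ones, counted by C_n; here n = 11. So Q = C_11 = 58786.
P + Q = 14 + 58786 = 58800.

58800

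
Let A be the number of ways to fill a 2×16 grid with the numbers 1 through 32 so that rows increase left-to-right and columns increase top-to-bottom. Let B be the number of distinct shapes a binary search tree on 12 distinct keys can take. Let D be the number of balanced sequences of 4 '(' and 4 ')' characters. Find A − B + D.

35149672

Standard Young tableaux of shape 2×n are counted by C_n; here n = 16. So A = C_16 = 35357670.
Rooted binary trees with 12 nodes (each child slot possibly empty) number C_12. So B = C_12 = 208012.
With 4 pairs the number of balanced bracket strings is the Catalan number C_4. So D = C_4 = 14.
A − B + D = 35357670 − 208012 + 14 = 35149672.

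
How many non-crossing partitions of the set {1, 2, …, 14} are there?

The non-crossing partitions of [14] form a lattice of size C_14.
C_14 = 2674440.

2674440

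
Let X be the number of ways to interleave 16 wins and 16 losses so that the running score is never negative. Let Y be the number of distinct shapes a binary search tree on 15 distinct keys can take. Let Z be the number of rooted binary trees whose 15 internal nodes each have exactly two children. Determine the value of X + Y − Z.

35357670

Ballot sequences with n votes each where one side never trails are Dyck words, counted by C_n; here n = 16. So X = C_16 = 35357670.
Rooted binary trees with 15 nodes (each child slot possibly empty) number C_15. So Y = C_15 = 9694845.
Full binary trees with n internal nodes are counted by C_n; here n = 15. So Z = C_15 = 9694845.
X + Y − Z = 35357670 + 9694845 − 9694845 = 35357670.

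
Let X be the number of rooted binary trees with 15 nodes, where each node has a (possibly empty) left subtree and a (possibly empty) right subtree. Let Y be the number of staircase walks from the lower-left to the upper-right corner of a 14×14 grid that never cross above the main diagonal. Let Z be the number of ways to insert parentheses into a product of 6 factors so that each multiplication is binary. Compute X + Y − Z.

Rooted binary trees with 15 nodes (each child slot possibly empty) number C_15. So X = C_15 = 9694845.
Sub-diagonal monotone paths from (0,0) to (14,14) biject with Dyck paths of semilength 14, giving C_14. So Y = C_14 = 2674440.
Bracketing 6 factors into binary products is counted by C_{6−1} = C_5. So Z = C_5 = 42.
X + Y − Z = 9694845 + 2674440 − 42 = 12369243.

12369243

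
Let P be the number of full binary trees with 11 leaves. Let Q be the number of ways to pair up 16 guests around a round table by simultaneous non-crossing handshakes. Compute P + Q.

Full binary trees with 11 leaves have 11−1 = 10 internal nodes, so there are C_10 of them. So P = C_10 = 16796.
Non-crossing handshake pairings of 2n people are counted by C_n; 16 people gives n = 8. So Q = C_8 = 1430.
P + Q = 16796 + 1430 = 18226.

18226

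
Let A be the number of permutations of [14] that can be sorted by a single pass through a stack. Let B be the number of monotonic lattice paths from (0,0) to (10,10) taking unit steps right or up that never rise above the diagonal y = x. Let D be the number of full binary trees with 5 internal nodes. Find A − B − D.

By Knuth's characterisation, the stack-sortable permutations of length 14 are the 231-avoiders, numbering C_14. So A = C_14 = 2674440.
Monotone paths in an n×n grid that stay weakly below the diagonal are counted by C_n; here n = 10. So B = C_10 = 16796.
Full binary trees with n internal nodes are counted by C_n; here n = 5. So D = C_5 = 42.
A − B − D = 2674440 − 16796 − 42 = 2657602.

2657602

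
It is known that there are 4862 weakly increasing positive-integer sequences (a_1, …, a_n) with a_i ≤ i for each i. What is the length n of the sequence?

9

Such sub-staircase sequences of length n are counted by C_n, and C_9 = 4862.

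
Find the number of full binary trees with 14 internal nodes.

2674440

The number of full binary trees on 14 internal nodes is the Catalan number C_14.
C_14 = C(28,14)/15 = 40116600/15 = 2674440.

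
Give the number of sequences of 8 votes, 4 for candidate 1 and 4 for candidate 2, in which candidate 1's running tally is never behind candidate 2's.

Ballot sequences with n votes each where one side never trails are Dyck words, counted by C_n; here n = 4.
C_4 = 14.

14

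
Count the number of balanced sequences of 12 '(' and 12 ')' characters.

208012

Balanced strings of n pairs of brackets are counted by C_n; here n = 12.
C_12 = C(24,12)/13 = 2704156/13 = 208012.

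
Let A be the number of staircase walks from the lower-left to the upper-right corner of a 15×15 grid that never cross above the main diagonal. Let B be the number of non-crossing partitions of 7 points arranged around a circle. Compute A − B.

Monotone paths in an n×n grid that stay weakly below the diagonal are counted by C_n; here n = 15. So A = C_15 = 9694845.
Non-crossing partitions of an n-element set are counted by C_n; here n = 7. So B = C_7 = 429.
A − B = 9694845 − 429 = 9694416.

9694416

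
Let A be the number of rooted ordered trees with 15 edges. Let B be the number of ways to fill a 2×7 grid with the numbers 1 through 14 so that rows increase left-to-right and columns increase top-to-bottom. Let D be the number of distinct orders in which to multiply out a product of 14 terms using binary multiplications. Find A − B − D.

Rooted ordered trees with n edges are counted by C_n; here n = 15. So A = C_15 = 9694845.
By the hook-length formula (or a Dyck-path bijection), SYT of shape 2×7 number C_7. So B = C_7 = 429.
Bracketing 14 factors into binary products is counted by C_{14−1} = C_13. So D = C_13 = 742900.
A − B − D = 9694845 − 429 − 742900 = 8951516.

8951516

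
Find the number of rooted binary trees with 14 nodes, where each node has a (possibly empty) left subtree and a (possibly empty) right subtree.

Rooted binary trees with 14 nodes (each child slot possibly empty) number C_14.
C_14 = C_13 · 2(2·13+1)/(13+2) = 742900 · 54/15 = 2674440.

2674440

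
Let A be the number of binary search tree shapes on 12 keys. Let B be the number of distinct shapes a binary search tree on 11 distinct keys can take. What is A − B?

149226

Rooted binary trees with 12 nodes (each child slot possibly empty) number C_12. So A = C_12 = 208012.
Rooted binary trees with 11 nodes (each child slot possibly empty) number C_11. So B = C_11 = 58786.
A − B = 208012 − 58786 = 149226.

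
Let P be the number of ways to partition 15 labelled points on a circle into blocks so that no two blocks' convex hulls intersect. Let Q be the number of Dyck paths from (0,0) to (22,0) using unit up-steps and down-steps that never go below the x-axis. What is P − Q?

The non-crossing partitions of [15] form a lattice of size C_15. So P = C_15 = 9694845.
A Dyck path with 11 up-steps and 11 down-steps has semilength 11, so there are C_11 of them. So Q = C_11 = 58786.
P − Q = 9694845 − 58786 = 9636059.

9636059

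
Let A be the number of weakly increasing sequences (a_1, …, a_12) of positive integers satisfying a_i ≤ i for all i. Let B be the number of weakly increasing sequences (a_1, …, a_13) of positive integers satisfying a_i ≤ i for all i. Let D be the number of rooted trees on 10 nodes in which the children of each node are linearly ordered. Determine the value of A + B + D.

Weakly increasing sequences with a_i ≤ i biject with Dyck paths of semilength 12, so there are C_12. So A = C_12 = 208012.
Such sub-staircase sequences of length n are counted by C_n; here n = 13. So B = C_13 = 742900.
Rooted ordered (plane) trees on m nodes have m−1 edges and are counted by C_{m−1}; m = 10 gives C_9. So D = C_9 = 4862.
A + B + D = 208012 + 742900 + 4862 = 955774.

955774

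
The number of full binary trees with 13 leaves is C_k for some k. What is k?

Full binary trees with 13 leaves have 13−1 = 12 internal nodes, so there are C_12 of them.

12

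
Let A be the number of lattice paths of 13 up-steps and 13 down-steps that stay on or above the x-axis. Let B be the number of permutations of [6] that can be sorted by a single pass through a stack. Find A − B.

Paths of 13 up- and 13 down-steps that never dip below the axis are Dyck paths; their count is C_13. So A = C_13 = 742900.
By Knuth's characterisation, the stack-sortable permutations of length 6 are the 231-avoiders, numbering C_6. So B = C_6 = 132.
A − B = 742900 − 132 = 742768.

742768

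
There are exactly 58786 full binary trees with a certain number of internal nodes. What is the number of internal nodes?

Full binary trees with n internal nodes are counted by C_n. The Catalan number equal to 58786 is C_11.

11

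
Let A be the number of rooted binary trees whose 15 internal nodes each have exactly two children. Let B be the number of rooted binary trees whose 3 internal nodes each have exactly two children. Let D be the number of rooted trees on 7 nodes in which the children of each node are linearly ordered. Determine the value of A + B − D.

9694718

The number of full binary trees on 15 internal nodes is the Catalan number C_15. So A = C_15 = 9694845.
The number of full binary trees on 3 internal nodes is the Catalan number C_3. So B = C_3 = 5.
A rooted plane tree on 7 nodes has 6 edges, and such trees are counted by C_6. So D = C_6 = 132.
A + B − D = 9694845 + 5 − 132 = 9694718.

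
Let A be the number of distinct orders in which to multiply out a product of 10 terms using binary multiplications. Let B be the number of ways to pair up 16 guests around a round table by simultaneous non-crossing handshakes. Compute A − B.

Bracketing 10 factors into binary products is counted by C_{10−1} = C_9. So A = C_9 = 4862.
With 16 = 2·8 people, non-crossing handshake pairings are non-crossing perfect matchings on a circle, counted by C_8. So B = C_8 = 1430.
A − B = 4862 − 1430 = 3432.

3432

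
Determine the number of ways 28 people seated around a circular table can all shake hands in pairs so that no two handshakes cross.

Non-crossing handshake pairings of 2n people are counted by C_n; 28 people gives n = 14.
C_14 = C(28,14)/15 = 40116600/15 = 2674440.

2674440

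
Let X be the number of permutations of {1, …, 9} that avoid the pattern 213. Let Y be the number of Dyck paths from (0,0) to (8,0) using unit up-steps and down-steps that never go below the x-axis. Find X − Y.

4848

Permutations of [n] avoiding any single length-3 pattern are counted by C_n; here n = 9. So X = C_9 = 4862.
Dyck paths of semilength n (length 2n) are counted by C_n; here n = 4. So Y = C_4 = 14.
X − Y = 4862 − 14 = 4848.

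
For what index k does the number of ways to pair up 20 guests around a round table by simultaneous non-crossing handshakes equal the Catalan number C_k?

Non-crossing handshake pairings of 2n people are counted by C_n; 20 people gives n = 10.

10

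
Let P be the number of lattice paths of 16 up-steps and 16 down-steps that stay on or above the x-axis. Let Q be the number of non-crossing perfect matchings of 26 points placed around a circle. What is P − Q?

34614770

Paths of 16 up- and 16 down-steps that never dip below the axis are Dyck paths; their count is C_16. So P = C_16 = 35357670.
Pairing 26 circle points by 13 non-crossing chords gives C_13 matchings. So Q = C_13 = 742900.
P − Q = 35357670 − 742900 = 34614770.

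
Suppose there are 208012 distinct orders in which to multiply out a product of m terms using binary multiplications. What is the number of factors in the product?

13

Parenthesizations of m factors are counted by C_{m−1}. The Catalan number equal to 208012 is C_12.
So the index is 12, and the number of factors is 12 + 1 = 13.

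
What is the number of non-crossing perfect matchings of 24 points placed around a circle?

Pairing 24 circle points by 12 non-crossing chords gives C_12 matchings.
C_12 = C_11 · 2(2·11+1)/(11+2) = 58786 · 46/13 = 208012.

208012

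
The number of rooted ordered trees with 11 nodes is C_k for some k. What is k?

A rooted plane tree on 11 nodes has 10 edges, and such trees are counted by C_10.

10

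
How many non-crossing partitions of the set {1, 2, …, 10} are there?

16796

Non-crossing partitions of an n-element set are counted by C_n; here n = 10.
C_10 = C(20,10)/11 = 184756/11 = 16796.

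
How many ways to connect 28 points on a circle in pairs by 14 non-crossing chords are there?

Pairing 28 circle points by 14 non-crossing chords gives C_14 matchings.
C_14 = 2674440.

2674440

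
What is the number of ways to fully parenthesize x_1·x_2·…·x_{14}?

742900

Bracketing 14 factors into binary products is counted by C_{14−1} = C_13.
C_13 = 742900.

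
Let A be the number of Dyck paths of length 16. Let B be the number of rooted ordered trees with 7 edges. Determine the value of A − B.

1001

A Dyck path with 8 up-steps and 8 down-steps has semilength 8, so there are C_8 of them. So A = C_8 = 1430.
Rooted ordered trees with n edges are counted by C_n; here n = 7. So B = C_7 = 429.
A − B = 1430 − 429 = 1001.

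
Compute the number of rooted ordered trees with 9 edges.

4862

Rooted ordered trees with n edges are counted by C_n; here n = 9.
C_9 = 4862.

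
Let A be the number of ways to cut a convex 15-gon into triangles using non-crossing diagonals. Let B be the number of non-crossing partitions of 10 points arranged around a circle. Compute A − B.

726104

A convex 15-gon is triangulated into 13 triangles, and the number of such triangulations is the Catalan number C_{15−2} = C_13. So A = C_13 = 742900.
Non-crossing partitions of an n-element set are counted by C_n; here n = 10. So B = C_10 = 16796.
A − B = 742900 − 16796 = 726104.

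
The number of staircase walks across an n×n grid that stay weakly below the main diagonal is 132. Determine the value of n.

Such diagonal-avoiding paths in an n×n grid are counted by C_n; 132 = C_6.

6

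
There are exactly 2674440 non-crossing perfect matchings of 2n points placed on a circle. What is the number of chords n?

Non-crossing pairings of 2n points on a circle are counted by C_n. The Catalan number equal to 2674440 is C_14.

14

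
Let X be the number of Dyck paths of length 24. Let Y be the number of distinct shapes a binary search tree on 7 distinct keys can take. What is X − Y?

207583

A Dyck path with 12 up-steps and 12 down-steps has semilength 12, so there are C_12 of them. So X = C_12 = 208012.
Rooted binary trees with 7 nodes (each child slot possibly empty) number C_7. So Y = C_7 = 429.
X − Y = 208012 − 429 = 207583.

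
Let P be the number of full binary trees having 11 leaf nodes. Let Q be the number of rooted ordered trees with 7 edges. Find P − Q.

16367

A full binary tree with L leaves has L−1 internal nodes and is counted by C_{L−1}; L = 11 gives C_10. So P = C_10 = 16796.
A rooted plane tree with 7 edges has 8 nodes, and the count is C_7. So Q = C_7 = 429.
P − Q = 16796 − 429 = 16367.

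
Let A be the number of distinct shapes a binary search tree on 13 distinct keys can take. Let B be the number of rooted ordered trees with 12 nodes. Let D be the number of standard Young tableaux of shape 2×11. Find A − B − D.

625328

There are C_n binary search tree shapes on n keys; with n = 13 that is C_13. So A = C_13 = 742900.
Rooted ordered (plane) trees on m nodes have m−1 edges and are counted by C_{m−1}; m = 12 gives C_11. So B = C_11 = 58786.
By the hook-length formula (or a Dyck-path bijection), SYT of shape 2×11 number C_11. So D = C_11 = 58786.
A − B − D = 742900 − 58786 − 58786 = 625328.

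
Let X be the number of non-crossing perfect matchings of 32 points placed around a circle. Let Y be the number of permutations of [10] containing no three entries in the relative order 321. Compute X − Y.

Non-crossing perfect matchings of 2n points on a circle are counted by C_n; with 32 points, n = 16. So X = C_16 = 35357670.
Permutations of [n] avoiding any single length-3 pattern are counted by C_n; here n = 10. So Y = C_10 = 16796.
X − Y = 35357670 − 16796 = 35340874.

35340874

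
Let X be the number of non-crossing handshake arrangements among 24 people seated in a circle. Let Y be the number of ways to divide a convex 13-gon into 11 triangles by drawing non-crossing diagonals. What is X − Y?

With 24 = 2·12 people, non-crossing handshake pairings are non-crossing perfect matchings on a circle, counted by C_12. So X = C_12 = 208012.
The number of triangulations of a 13-gon is the Catalan number C_11 (index = sides − 2). So Y = C_11 = 58786.
X − Y = 208012 − 58786 = 149226.

149226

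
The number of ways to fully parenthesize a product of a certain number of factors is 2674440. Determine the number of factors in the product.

15

Parenthesizations of m factors are counted by C_{m−1}, and C_14 = 2674440.
So the index is 14, and the number of factors is 14 + 1 = 15.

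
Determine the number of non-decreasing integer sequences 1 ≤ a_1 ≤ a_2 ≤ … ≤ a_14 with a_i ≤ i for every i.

Such sub-staircase sequences of length n are counted by C_n; here n = 14.
C_14 = C_13 · 2(2·13+1)/(13+2) = 742900 · 54/15 = 2674440.

2674440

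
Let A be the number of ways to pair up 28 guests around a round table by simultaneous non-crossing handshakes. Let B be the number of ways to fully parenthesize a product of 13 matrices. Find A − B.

With 28 = 2·14 people, non-crossing handshake pairings are non-crossing perfect matchings on a circle, counted by C_14. So A = C_14 = 2674440.
Bracketing 13 factors into binary products is counted by C_{13−1} = C_12. So B = C_12 = 208012.
A − B = 2674440 − 208012 = 2466428.

2466428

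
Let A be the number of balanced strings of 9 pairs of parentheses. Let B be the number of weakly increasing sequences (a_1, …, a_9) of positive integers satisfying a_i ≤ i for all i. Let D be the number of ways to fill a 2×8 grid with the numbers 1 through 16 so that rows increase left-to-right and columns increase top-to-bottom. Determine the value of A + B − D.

8294

Balanced strings of n pairs of brackets are counted by C_n; here n = 9. So A = C_9 = 4862.
Weakly increasing sequences with a_i ≤ i biject with Dyck paths of semilength 9, so there are C_9. So B = C_9 = 4862.
By the hook-length formula (or a Dyck-path bijection), SYT of shape 2×8 number C_8. So D = C_8 = 1430.
A + B − D = 4862 + 4862 − 1430 = 8294.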